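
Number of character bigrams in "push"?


Word: "push" (length 4)
Number of 2-grams = length - 2 + 1 = 4 - 2 + 1
= 3


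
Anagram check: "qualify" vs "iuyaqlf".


Word 1: "qualify" → sorted: afilquy
Word 2: "iuyaqlf" → sorted: afilquy
Same letters? afilquy == afilquy
Anagram = Yes


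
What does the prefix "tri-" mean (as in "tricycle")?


Prefix: tri-
As in: tricycle -> tri- + cycle
Meaning = three


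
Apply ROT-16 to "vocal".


Word: "vocal"
Shift: 16
Each letter → (letter + shift) mod 26:
  'v' (21) + 16 = 11 → 'l'
  'o' (14) + 16 = 4 → 'e'
  'c' (2) + 16 = 18 → 's'
  'a' (0) + 16 = 16 → 'q'
  'l' (11) + 16 = 1 → 'b'
Result = "lesqb"


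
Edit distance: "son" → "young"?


Word 1: "son" (length 3)
Word 2: "young" (length 5)
One optimal edit sequence (insert/delete/substitute each cost 1):
  1. substitute 's' -> 'y'  (+1)
  2. keep 'o'
  3. insert 'u'  (+1)
  4. keep 'n'
  5. insert 'g'  (+1)
Total edit operations: 3
Edit distance = 3


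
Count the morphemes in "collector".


Word: "collector"
Morphemes: collect / -or
Each morpheme carries meaning
= 2 morphemes


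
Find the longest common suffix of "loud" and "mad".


Word 1: "loud"
Word 2: "mad"
Comparing from end:
  Pos -1: 'd' == 'd'
  Pos -2: 'u' != 'a' (stop)
LCS = "d" (length 1)


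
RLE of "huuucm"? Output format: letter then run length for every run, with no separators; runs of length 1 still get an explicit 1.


String: "huuucm"
Scanning for consecutive runs:
  'h' x 1
  'u' x 3
  'c' x 1
  'm' x 1
RLE = "h1u3c1m1"


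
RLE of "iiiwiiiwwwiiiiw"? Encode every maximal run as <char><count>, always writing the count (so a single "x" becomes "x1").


String: "iiiwiiiwwwiiiiw"
Scanning for consecutive runs:
  'i' x 3
  'w' x 1
  'i' x 3
  'w' x 3
  'i' x 4
  'w' x 1
RLE = "i3w1i3w3i4w1"


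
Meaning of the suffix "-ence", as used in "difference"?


Suffix: -ence
Example: difference = differ + -ence
Meaning = state of


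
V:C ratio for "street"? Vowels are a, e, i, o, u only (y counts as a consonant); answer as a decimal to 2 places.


Word: "street"
Vowels (a,e,i,o,u): 2
Consonants: 4
Ratio = 2/4
= 0.50


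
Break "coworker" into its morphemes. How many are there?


Word: "coworker"
Morphemes: co- | work | -er
Each morpheme carries meaning
= 3 morphemes


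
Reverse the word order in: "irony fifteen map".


Original: "irony fifteen map"
Words (1..n): irony | fifteen | map
Reversed (n..1): map | fifteen | irony
Result = "map fifteen irony"


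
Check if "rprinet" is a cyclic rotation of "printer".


Word: "printer", Candidate: "rprinet"
Method: check if candidate is substring of word+word
"printerprinter" contains "rprinet"? No
Is rotation = No


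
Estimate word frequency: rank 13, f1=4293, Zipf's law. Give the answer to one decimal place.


Zipf's law: f(r) = f(1) / r
f(1) = 4293
f(13) = 4293 / 13
= 330.2 occurrences


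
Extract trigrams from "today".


Word: "today" (length 5)
Number of trigrams = 5 - 3 + 1 = 3
  Position 0: "tod"
  Position 1: "oda"
  Position 2: "day"
Trigrams = "tod", "oda", "day"


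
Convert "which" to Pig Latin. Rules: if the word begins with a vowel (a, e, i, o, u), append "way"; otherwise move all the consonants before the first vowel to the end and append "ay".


Word: "which"
Starts with consonant(s) → move to end, add 'ay'
Consonant cluster: "wh"
Pig Latin = "ichwhay"


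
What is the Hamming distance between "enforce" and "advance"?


Comparing character by character (same length = 7):
  Pos 0: 'e' vs 'a' !=
  Pos 1: 'n' vs 'd' !=
  Pos 2: 'f' vs 'v' !=
  Pos 3: 'o' vs 'a' !=
  Pos 4: 'r' vs 'n' !=
  Pos 5: 'c' vs 'c' =
  Pos 6: 'e' vs 'e' =
Hamming distance = 5


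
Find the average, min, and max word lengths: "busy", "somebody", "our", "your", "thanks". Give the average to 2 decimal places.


Lengths: "busy"=4, "somebody"=8, "our"=3, "your"=4, "thanks"=6
Sum = 25, Count = 5
Average = 25/5 = 5.00
= avg=5.00, min=3, max=8


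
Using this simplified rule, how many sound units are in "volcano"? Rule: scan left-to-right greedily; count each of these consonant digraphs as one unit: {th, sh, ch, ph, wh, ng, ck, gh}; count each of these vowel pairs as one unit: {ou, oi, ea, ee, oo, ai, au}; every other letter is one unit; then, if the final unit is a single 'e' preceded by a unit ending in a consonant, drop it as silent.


Word: "volcano" (7 letters)
Left-to-right scan:
  [1] 'v' (letter)
  [2] 'o' (letter)
  [3] 'l' (letter)
  [4] 'c' (letter)
  [5] 'a' (letter)
  [6] 'n' (letter)
  [7] 'o' (letter)
Units from scan: 7
Sound units = 7 units


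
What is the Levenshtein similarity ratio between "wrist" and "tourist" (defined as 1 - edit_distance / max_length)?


Word 1: "wrist" (length 5)
Word 2: "tourist" (length 7)
One optimal edit sequence:
  1. insert 't'  (+1)
  2. insert 'o'  (+1)
  3. substitute 'w' -> 'u'  (+1)
  4. keep 'r'
  5. keep 'i'
  6. keep 's'
  7. keep 't'
Edit distance = 3
Max length = max(5, 7) = 7
Similarity = 1 - 3/7
= 0.5714


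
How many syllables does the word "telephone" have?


Word: "telephone"
Syllable breakdown: tel-e-phone
Counting: 3 parts
= 3 syllables


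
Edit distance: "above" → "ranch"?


Word 1: "above" (length 5)
Word 2: "ranch" (length 5)
One optimal edit sequence (insert/delete/substitute each cost 1):
  1. substitute 'a' -> 'r'  (+1)
  2. substitute 'b' -> 'a'  (+1)
  3. substitute 'o' -> 'n'  (+1)
  4. substitute 'v' -> 'c'  (+1)
  5. substitute 'e' -> 'h'  (+1)
Total edit operations: 5
Edit distance = 5


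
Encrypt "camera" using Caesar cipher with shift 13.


Word: "camera"
Shift: 13
Each letter → (letter + shift) mod 26:
  'c' (2) + 13 = 15 → 'p'
  'a' (0) + 13 = 13 → 'n'
  'm' (12) + 13 = 25 → 'z'
  'e' (4) + 13 = 17 → 'r'
  'r' (17) + 13 = 4 → 'e'
  'a' (0) + 13 = 13 → 'n'
Result = "pnzren"


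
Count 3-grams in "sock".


Word: "sock" (length 4)
Number of 3-grams = length - 3 + 1 = 4 - 3 + 1
= 2


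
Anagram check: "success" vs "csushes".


Word 1: "success" → sorted: ccesssu
Word 2: "csushes" → sorted: cehsssu
Same letters? ccesssu != cehsssu
Anagram = No


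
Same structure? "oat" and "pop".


Pattern of "oat": [0, 1, 2]
Pattern of "pop": [0, 1, 0]
Patterns do not match
Same pattern = No


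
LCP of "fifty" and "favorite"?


Word 1: "fifty"
Word 2: "favorite"
Comparing from start:
  Pos 0: 'f' == 'f'
  Pos 1: 'i' != 'a' (stop)
LCP = "f" (length 1)


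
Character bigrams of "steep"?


Word: "steep" (length 5)
Number of bigrams = 5 - 2 + 1 = 4
  Position 0: "st"
  Position 1: "te"
  Position 2: "ee"
  Position 3: "ep"
Bigrams = "st", "te", "ee", "ep"


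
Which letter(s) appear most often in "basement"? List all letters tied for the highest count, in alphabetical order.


Word: "basement"
Letter counts:
  'a': 1
  'b': 1
  'e': 2
  'm': 1
  'n': 1
  's': 1
  't': 1
Maximum count = 2
Most frequent = 'e' (2 times each)


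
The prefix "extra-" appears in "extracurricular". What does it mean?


Prefix: extra-
Example: extracurricular (extra- + curricular)
Meaning = beyond


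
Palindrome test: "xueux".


Word: "xueux"
Reversed: "xueux"
Forward == Backward? xueux == xueux
Palindrome = Yes


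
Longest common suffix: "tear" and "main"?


Word 1: "tear"
Word 2: "main"
Comparing from end:
  Pos -1: 'r' != 'n' (stop)
LCS = "" (length 0)


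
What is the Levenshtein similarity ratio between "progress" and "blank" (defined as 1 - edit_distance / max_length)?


Word 1: "progress" (length 8)
Word 2: "blank" (length 5)
One optimal edit sequence:
  1. delete 'p'  (+1)
  2. delete 'r'  (+1)
  3. delete 'o'  (+1)
  4. substitute 'g' -> 'b'  (+1)
  5. substitute 'r' -> 'l'  (+1)
  6. substitute 'e' -> 'a'  (+1)
  7. substitute 's' -> 'n'  (+1)
  8. substitute 's' -> 'k'  (+1)
Edit distance = 8
Max length = max(8, 5) = 8
Similarity = 1 - 8/8
= 0.0000


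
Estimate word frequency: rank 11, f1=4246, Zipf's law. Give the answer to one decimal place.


Zipf's law: f(r) = f(1) / r
f(1) = 4246
f(11) = 4246 / 11
= 386.0 occurrences


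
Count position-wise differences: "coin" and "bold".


Comparing character by character (same length = 4):
  Pos 0: 'c' vs 'b' !=
  Pos 1: 'o' vs 'o' =
  Pos 2: 'i' vs 'l' !=
  Pos 3: 'n' vs 'd' !=
Hamming distance = 3


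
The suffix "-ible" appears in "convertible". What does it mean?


Suffix: -ible
As in: convertible -> convert + -ible
Meaning = capable of


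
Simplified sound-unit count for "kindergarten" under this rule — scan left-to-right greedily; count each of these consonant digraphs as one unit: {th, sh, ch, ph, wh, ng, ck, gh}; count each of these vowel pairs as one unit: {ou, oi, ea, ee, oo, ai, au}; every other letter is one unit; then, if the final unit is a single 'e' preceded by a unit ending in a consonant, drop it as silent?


Word: "kindergarten" (12 letters)
Left-to-right scan:
  [1] 'k' (letter)
  [2] 'i' (letter)
  [3] 'n' (letter)
  [4] 'd' (letter)
  [5] 'e' (letter)
  [6] 'r' (letter)
  [7] 'g' (letter)
  [8] 'a' (letter)
  [9] 'r' (letter)
  [10] 't' (letter)
  [11] 'e' (letter)
  [12] 'n' (letter)
Units from scan: 12
Sound units = 12 units


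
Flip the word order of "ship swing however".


Original: "ship swing however"
Words (1..n): ship | swing | however
Reversed (n..1): however | swing | ship
Result = "however swing ship"


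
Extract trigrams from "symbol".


Word: "symbol" (length 6)
Number of trigrams = 6 - 3 + 1 = 4
  Position 0: "sym"
  Position 1: "ymb"
  Position 2: "mbo"
  Position 3: "bol"
Trigrams = "sym", "ymb", "mbo", "bol"


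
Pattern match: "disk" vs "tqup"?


Pattern of "disk": [0, 1, 2, 3]
Pattern of "tqup": [0, 1, 2, 3]
Patterns match
Same pattern = Yes


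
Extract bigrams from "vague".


Word: "vague" (length 5)
Number of bigrams = 5 - 2 + 1 = 4
  Position 0: "va"
  Position 1: "ag"
  Position 2: "gu"
  Position 3: "ue"
Bigrams = "va", "ag", "gu", "ue"


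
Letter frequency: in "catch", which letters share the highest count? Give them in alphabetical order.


Word: "catch"
Letter counts:
  'a': 1
  'c': 2
  'h': 1
  't': 1
Maximum count = 2
Most frequent = 'c' (2 times each)


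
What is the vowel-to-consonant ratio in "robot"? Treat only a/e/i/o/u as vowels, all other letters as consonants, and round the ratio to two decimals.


Word: "robot"
Vowels (a,e,i,o,u): 2
Consonants: 3
Ratio = 2/3
= 0.67


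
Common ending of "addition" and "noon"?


Word 1: "addition"
Word 2: "noon"
Comparing from end:
  Pos -1: 'n' == 'n'
  Pos -2: 'o' == 'o'
  Pos -3: 'i' != 'o' (stop)
LCS = "on" (length 2)


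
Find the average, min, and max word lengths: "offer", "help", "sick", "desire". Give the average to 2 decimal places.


Lengths: "offer"=5, "help"=4, "sick"=4, "desire"=6
Sum = 19, Count = 4
Average = 19/4 = 4.75
= avg=4.75, min=4, max=6


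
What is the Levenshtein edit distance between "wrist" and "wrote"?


Word 1: "wrist" (length 5)
Word 2: "wrote" (length 5)
One optimal edit sequence (insert/delete/substitute each cost 1):
  1. keep 'w'
  2. keep 'r'
  3. substitute 'i' -> 'o'  (+1)
  4. substitute 's' -> 't'  (+1)
  5. substitute 't' -> 'e'  (+1)
Total edit operations: 3
Edit distance = 3


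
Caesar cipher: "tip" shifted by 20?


Word: "tip"
Shift: 20
Each letter → (letter + shift) mod 26:
  't' (19) + 20 = 13 → 'n'
  'i' (8) + 20 = 2 → 'c'
  'p' (15) + 20 = 9 → 'j'
Result = "ncj"


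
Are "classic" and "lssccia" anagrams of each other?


Word 1: "classic" → sorted: accilss
Word 2: "lssccia" → sorted: accilss
Same letters? accilss == accilss
Anagram = Yes


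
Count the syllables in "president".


Word: "president"
Syllable breakdown: pres / i / dent
Counting: 3 parts
= 3 syllables


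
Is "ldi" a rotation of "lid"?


Word: "lid", Candidate: "ldi"
Method: check if candidate is substring of word+word
"lidlid" contains "ldi"? No
Is rotation = No


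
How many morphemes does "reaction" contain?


Word: "reaction"
Morphemes: re- | act | -ion
Each morpheme carries meaning
= 3 morphemes


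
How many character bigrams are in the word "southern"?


Word: "southern" (length 8)
Number of 2-grams = length - 2 + 1 = 8 - 2 + 1
= 7


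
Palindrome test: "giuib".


Word: "giuib"
Reversed: "biuig"
Forward == Backward? giuib != biuig
Palindrome = No


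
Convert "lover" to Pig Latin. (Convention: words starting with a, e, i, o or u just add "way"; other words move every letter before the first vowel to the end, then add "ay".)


Word: "lover"
Starts with consonant(s) → move to end, add 'ay'
Consonant cluster: "l"
Pig Latin = "overlay"


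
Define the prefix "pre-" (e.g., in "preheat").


Prefix: pre-
As in: preheat -> pre- + heat
Meaning = before


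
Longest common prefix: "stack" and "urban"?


Word 1: "stack"
Word 2: "urban"
Comparing from start:
  Pos 0: 's' != 'u' (stop)
LCP = "" (length 0)


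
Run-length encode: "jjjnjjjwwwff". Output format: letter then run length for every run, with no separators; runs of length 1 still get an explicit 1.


String: "jjjnjjjwwwff"
Scanning for consecutive runs:
  'j' x 3
  'n' x 1
  'j' x 3
  'w' x 3
  'f' x 2
RLE = "j3n1j3w3f2"


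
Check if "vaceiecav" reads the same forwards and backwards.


Word: "vaceiecav"
Reversed: "vaceiecav"
Forward == Backward? vaceiecav == vaceiecav
Palindrome = Yes


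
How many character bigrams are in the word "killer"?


Word: "killer" (length 6)
Number of 2-grams = length - 2 + 1 = 6 - 2 + 1
= 5


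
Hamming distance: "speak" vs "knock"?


Comparing character by character (same length = 5):
  Pos 0: 's' vs 'k' !=
  Pos 1: 'p' vs 'n' !=
  Pos 2: 'e' vs 'o' !=
  Pos 3: 'a' vs 'c' !=
  Pos 4: 'k' vs 'k' =
Hamming distance = 4


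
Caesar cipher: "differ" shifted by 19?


Word: "differ"
Shift: 19
Each letter → (letter + shift) mod 26:
  'd' (3) + 19 = 22 → 'w'
  'i' (8) + 19 = 1 → 'b'
  'f' (5) + 19 = 24 → 'y'
  'f' (5) + 19 = 24 → 'y'
  'e' (4) + 19 = 23 → 'x'
  'r' (17) + 19 = 10 → 'k'
Result = "wbyyxk"


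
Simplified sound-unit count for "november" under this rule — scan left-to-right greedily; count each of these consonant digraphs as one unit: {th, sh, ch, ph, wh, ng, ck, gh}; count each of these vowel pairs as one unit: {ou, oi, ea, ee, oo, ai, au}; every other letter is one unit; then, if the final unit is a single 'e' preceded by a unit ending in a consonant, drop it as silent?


Word: "november" (8 letters)
Left-to-right scan:
  [1] 'n' (letter)
  [2] 'o' (letter)
  [3] 'v' (letter)
  [4] 'e' (letter)
  [5] 'm' (letter)
  [6] 'b' (letter)
  [7] 'e' (letter)
  [8] 'r' (letter)
Units from scan: 8
Sound units = 8 units


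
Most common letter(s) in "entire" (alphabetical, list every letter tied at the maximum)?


Word: "entire"
Letter counts:
  'e': 2
  'i': 1
  'n': 1
  'r': 1
  't': 1
Maximum count = 2
Most frequent = 'e' (2 times each)


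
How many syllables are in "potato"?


Word: "potato"
Syllable breakdown: po · ta · to
Counting: 3 parts
= 3 syllables


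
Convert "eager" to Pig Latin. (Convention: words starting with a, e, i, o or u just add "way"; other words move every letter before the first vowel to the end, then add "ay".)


Word: "eager"
Starts with vowel → add 'way'
Pig Latin = "eagerway"


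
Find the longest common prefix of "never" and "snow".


Word 1: "never"
Word 2: "snow"
Comparing from start:
  Pos 0: 'n' != 's' (stop)
LCP = "" (length 0)


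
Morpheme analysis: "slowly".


Word: "slowly"
Morphemes: slow + -ly
Each morpheme carries meaning
= 2 morphemes


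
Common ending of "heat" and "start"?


Word 1: "heat"
Word 2: "start"
Comparing from end:
  Pos -1: 't' == 't'
  Pos -2: 'a' != 'r' (stop)
LCS = "t" (length 1)


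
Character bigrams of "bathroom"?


Word: "bathroom" (length 8)
Number of bigrams = 8 - 2 + 1 = 7
  Position 0: "ba"
  Position 1: "at"
  Position 2: "th"
  Position 3: "hr"
  Position 4: "ro"
  Position 5: "oo"
  Position 6: "om"
Bigrams = "ba", "at", "th", "hr", "ro", "oo", "om"


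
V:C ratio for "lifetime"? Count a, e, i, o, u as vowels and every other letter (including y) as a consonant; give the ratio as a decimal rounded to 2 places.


Word: "lifetime"
Vowels (a,e,i,o,u): 4
Consonants: 4
Ratio = 4/4
= 1.00


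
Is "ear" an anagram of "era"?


Word 1: "era" → sorted: aer
Word 2: "ear" → sorted: aer
Same letters? aer == aer
Anagram = Yes


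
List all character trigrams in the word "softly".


Word: "softly" (length 6)
Number of trigrams = 6 - 3 + 1 = 4
  Position 0: "sof"
  Position 1: "oft"
  Position 2: "ftl"
  Position 3: "tly"
Trigrams = "sof", "oft", "ftl", "tly"


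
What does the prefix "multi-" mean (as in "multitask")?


Prefix: multi-
Example: multitask (multi- + task)
Meaning = many


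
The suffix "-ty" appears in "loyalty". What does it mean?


Suffix: -ty
Example: loyalty = loyal + -ty
Meaning = quality of


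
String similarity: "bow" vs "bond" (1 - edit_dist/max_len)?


Word 1: "bow" (length 3)
Word 2: "bond" (length 4)
One optimal edit sequence:
  1. keep 'b'
  2. keep 'o'
  3. insert 'n'  (+1)
  4. substitute 'w' -> 'd'  (+1)
Edit distance = 2
Max length = max(3, 4) = 4
Similarity = 1 - 2/4
= 0.5000


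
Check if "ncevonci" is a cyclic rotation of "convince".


Word: "convince", Candidate: "ncevonci"
Method: check if candidate is substring of word+word
"convinceconvince" contains "ncevonci"? No
Is rotation = No


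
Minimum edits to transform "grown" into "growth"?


Word 1: "grown" (length 5)
Word 2: "growth" (length 6)
One optimal edit sequence (insert/delete/substitute each cost 1):
  1. keep 'g'
  2. keep 'r'
  3. keep 'o'
  4. keep 'w'
  5. insert 't'  (+1)
  6. substitute 'n' -> 'h'  (+1)
Total edit operations: 2
Edit distance = 2


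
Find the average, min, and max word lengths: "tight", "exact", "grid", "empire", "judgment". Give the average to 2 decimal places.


Lengths: "tight"=5, "exact"=5, "grid"=4, "empire"=6, "judgment"=8
Sum = 28, Count = 5
Average = 28/5 = 5.60
= avg=5.60, min=4, max=8


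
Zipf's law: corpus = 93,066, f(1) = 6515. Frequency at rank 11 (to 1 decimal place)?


Zipf's law: f(r) = f(1) / r
f(1) = 6515
f(11) = 6515 / 11
= 592.3 occurrences


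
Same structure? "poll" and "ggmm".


Pattern of "poll": [0, 1, 2, 2]
Pattern of "ggmm": [0, 0, 1, 1]
Patterns do not match
Same pattern = No


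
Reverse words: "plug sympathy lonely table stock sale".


Original: "plug sympathy lonely table stock sale"
Words (1..n): plug | sympathy | lonely | table | stock | sale
Reversed (n..1): sale | stock | table | lonely | sympathy | plug
Result = "sale stock table lonely sympathy plug"


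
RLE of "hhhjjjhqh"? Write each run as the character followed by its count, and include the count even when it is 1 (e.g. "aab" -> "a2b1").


String: "hhhjjjhqh"
Scanning for consecutive runs:
  'h' x 3
  'j' x 3
  'h' x 1
  'q' x 1
  'h' x 1
RLE = "h3j3h1q1h1"


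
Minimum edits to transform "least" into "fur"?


Word 1: "least" (length 5)
Word 2: "fur" (length 3)
One optimal edit sequence (insert/delete/substitute each cost 1):
  1. delete 'l'  (+1)
  2. delete 'e'  (+1)
  3. substitute 'a' -> 'f'  (+1)
  4. substitute 's' -> 'u'  (+1)
  5. substitute 't' -> 'r'  (+1)
Total edit operations: 5
Edit distance = 5


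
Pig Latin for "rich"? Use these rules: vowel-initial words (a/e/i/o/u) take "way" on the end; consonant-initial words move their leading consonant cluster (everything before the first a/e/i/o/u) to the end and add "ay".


Word: "rich"
Starts with consonant(s) → move to end, add 'ay'
Consonant cluster: "r"
Pig Latin = "ichray"


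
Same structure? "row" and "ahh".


Pattern of "row": [0, 1, 2]
Pattern of "ahh": [0, 1, 1]
Patterns do not match
Same pattern = No


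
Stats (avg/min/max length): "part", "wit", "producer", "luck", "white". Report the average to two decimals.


Lengths: "part"=4, "wit"=3, "producer"=8, "luck"=4, "white"=5
Sum = 24, Count = 5
Average = 24/5 = 4.80
= avg=4.80, min=3, max=8


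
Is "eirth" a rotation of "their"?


Word: "their", Candidate: "eirth"
Method: check if candidate is substring of word+word
"theirtheir" contains "eirth"? Yes
Is rotation = Yes


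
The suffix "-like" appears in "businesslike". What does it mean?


Suffix: -like
As in: businesslike -> business + -like
Meaning = resembling


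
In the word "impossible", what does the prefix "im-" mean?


Prefix: im-
Example: impossible (im- + possible)
Meaning = not / into


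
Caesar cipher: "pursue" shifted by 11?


Word: "pursue"
Shift: 11
Each letter → (letter + shift) mod 26:
  'p' (15) + 11 = 0 → 'a'
  'u' (20) + 11 = 5 → 'f'
  'r' (17) + 11 = 2 → 'c'
  's' (18) + 11 = 3 → 'd'
  'u' (20) + 11 = 5 → 'f'
  'e' (4) + 11 = 15 → 'p'
Result = "afcdfp"


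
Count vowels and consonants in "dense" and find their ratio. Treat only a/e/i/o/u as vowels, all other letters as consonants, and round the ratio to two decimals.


Word: "dense"
Vowels (a,e,i,o,u): 2
Consonants: 3
Ratio = 2/3
= 0.67


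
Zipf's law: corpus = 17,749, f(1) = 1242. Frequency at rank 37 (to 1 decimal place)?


Zipf's law: f(r) = f(1) / r
f(1) = 1242
f(37) = 1242 / 37
= 33.6 occurrences


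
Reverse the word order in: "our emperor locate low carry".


Original: "our emperor locate low carry"
Words (1..n): our | emperor | locate | low | carry
Reversed (n..1): carry | low | locate | emperor | our
Result = "carry low locate emperor our"


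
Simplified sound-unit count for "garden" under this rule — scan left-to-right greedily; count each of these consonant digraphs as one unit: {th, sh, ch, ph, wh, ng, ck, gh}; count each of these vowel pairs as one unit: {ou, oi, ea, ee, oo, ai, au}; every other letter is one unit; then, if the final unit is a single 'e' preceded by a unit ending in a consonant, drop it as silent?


Word: "garden" (6 letters)
Left-to-right scan:
  [1] 'g' (letter)
  [2] 'a' (letter)
  [3] 'r' (letter)
  [4] 'd' (letter)
  [5] 'e' (letter)
  [6] 'n' (letter)
Units from scan: 6
Sound units = 6 units


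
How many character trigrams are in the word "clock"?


Word: "clock" (length 5)
Number of 3-grams = length - 3 + 1 = 5 - 3 + 1
= 3


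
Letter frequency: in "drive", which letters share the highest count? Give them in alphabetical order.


Word: "drive"
Letter counts:
  'd': 1
  'e': 1
  'i': 1
  'r': 1
  'v': 1
Maximum count = 1
Most frequent = 'd', 'e', 'i', 'r', 'v' (1 time each)


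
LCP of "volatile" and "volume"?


Word 1: "volatile"
Word 2: "volume"
Comparing from start:
  Pos 0: 'v' == 'v'
  Pos 1: 'o' == 'o'
  Pos 2: 'l' == 'l'
  Pos 3: 'a' != 'u' (stop)
LCP = "vol" (length 3)


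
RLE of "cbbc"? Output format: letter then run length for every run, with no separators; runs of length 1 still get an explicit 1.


String: "cbbc"
Scanning for consecutive runs:
  'c' x 1
  'b' x 2
  'c' x 1
RLE = "c1b2c1"


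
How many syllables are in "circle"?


Word: "circle"
Syllable breakdown: cir-cle
Counting: 2 parts
= 2 syllables


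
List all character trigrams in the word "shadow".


Word: "shadow" (length 6)
Number of trigrams = 6 - 3 + 1 = 4
  Position 0: "sha"
  Position 1: "had"
  Position 2: "ado"
  Position 3: "dow"
Trigrams = "sha", "had", "ado", "dow"


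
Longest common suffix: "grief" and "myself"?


Word 1: "grief"
Word 2: "myself"
Comparing from end:
  Pos -1: 'f' == 'f'
  Pos -2: 'e' != 'l' (stop)
LCS = "f" (length 1)


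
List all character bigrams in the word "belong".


Word: "belong" (length 6)
Number of bigrams = 6 - 2 + 1 = 5
  Position 0: "be"
  Position 1: "el"
  Position 2: "lo"
  Position 3: "on"
  Position 4: "ng"
Bigrams = "be", "el", "lo", "on", "ng"


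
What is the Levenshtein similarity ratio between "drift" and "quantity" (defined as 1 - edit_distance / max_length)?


Word 1: "drift" (length 5)
Word 2: "quantity" (length 8)
One optimal edit sequence:
  1. insert 'q'  (+1)
  2. insert 'u'  (+1)
  3. insert 'a'  (+1)
  4. substitute 'd' -> 'n'  (+1)
  5. substitute 'r' -> 't'  (+1)
  6. keep 'i'
  7. substitute 'f' -> 't'  (+1)
  8. substitute 't' -> 'y'  (+1)
Edit distance = 7
Max length = max(5, 8) = 8
Similarity = 1 - 7/8
= 0.1250


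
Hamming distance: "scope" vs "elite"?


Comparing character by character (same length = 5):
  Pos 0: 's' vs 'e' !=
  Pos 1: 'c' vs 'l' !=
  Pos 2: 'o' vs 'i' !=
  Pos 3: 'p' vs 't' !=
  Pos 4: 'e' vs 'e' =
Hamming distance = 4


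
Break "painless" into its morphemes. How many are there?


Word: "painless"
Morphemes: pain + -less
Each morpheme carries meaning
= 2 morphemes


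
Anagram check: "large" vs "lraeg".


Word 1: "large" → sorted: aeglr
Word 2: "lraeg" → sorted: aeglr
Same letters? aeglr == aeglr
Anagram = Yes


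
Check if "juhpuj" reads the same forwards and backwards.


Word: "juhpuj"
Reversed: "juphuj"
Forward == Backward? juhpuj != juphuj
Palindrome = No


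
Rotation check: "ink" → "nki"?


Word: "ink", Candidate: "nki"
Method: check if candidate is substring of word+word
"inkink" contains "nki"? Yes
Is rotation = Yes


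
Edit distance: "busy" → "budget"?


Word 1: "busy" (length 4)
Word 2: "budget" (length 6)
One optimal edit sequence (insert/delete/substitute each cost 1):
  1. keep 'b'
  2. keep 'u'
  3. insert 'd'  (+1)
  4. insert 'g'  (+1)
  5. substitute 's' -> 'e'  (+1)
  6. substitute 'y' -> 't'  (+1)
Total edit operations: 4
Edit distance = 4


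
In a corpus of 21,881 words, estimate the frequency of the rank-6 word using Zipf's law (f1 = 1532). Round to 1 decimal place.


Zipf's law: f(r) = f(1) / r
f(1) = 1532
f(6) = 1532 / 6
= 255.3 occurrences


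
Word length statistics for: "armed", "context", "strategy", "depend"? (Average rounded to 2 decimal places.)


Lengths: "armed"=5, "context"=7, "strategy"=8, "depend"=6
Sum = 26, Count = 4
Average = 26/4 = 6.50
= avg=6.50, min=5, max=8


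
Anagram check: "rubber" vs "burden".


Word 1: "rubber" → sorted: bberru
Word 2: "burden" → sorted: bdenru
Same letters? bberru != bdenru
Anagram = No


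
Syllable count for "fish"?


Word: "fish"
Syllable breakdown: fish
Counting: 1 part
= 1 syllable


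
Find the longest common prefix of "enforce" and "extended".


Word 1: "enforce"
Word 2: "extended"
Comparing from start:
  Pos 0: 'e' == 'e'
  Pos 1: 'n' != 'x' (stop)
LCP = "e" (length 1)


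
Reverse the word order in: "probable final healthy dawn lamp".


Original: "probable final healthy dawn lamp"
Words (1..n): probable | final | healthy | dawn | lamp
Reversed (n..1): lamp | dawn | healthy | final | probable
Result = "lamp dawn healthy final probable"


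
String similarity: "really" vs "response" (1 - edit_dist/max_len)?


Word 1: "really" (length 6)
Word 2: "response" (length 8)
One optimal edit sequence:
  1. keep 'r'
  2. keep 'e'
  3. insert 's'  (+1)
  4. insert 'p'  (+1)
  5. substitute 'a' -> 'o'  (+1)
  6. substitute 'l' -> 'n'  (+1)
  7. substitute 'l' -> 's'  (+1)
  8. substitute 'y' -> 'e'  (+1)
Edit distance = 6
Max length = max(6, 8) = 8
Similarity = 1 - 6/8
= 0.2500


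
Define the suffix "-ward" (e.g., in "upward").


Suffix: -ward
As in: upward -> up + -ward
Meaning = in the direction of


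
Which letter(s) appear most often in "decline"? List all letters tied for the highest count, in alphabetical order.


Word: "decline"
Letter counts:
  'c': 1
  'd': 1
  'e': 2
  'i': 1
  'l': 1
  'n': 1
Maximum count = 2
Most frequent = 'e' (2 times each)


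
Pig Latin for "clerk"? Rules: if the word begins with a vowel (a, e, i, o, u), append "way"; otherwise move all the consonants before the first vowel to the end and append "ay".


Word: "clerk"
Starts with consonant(s) → move to end, add 'ay'
Consonant cluster: "cl"
Pig Latin = "erkclay"


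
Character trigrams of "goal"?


Word: "goal" (length 4)
Number of trigrams = 4 - 3 + 1 = 2
  Position 0: "goa"
  Position 1: "oal"
Trigrams = "goa", "oal"


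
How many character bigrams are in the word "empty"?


Word: "empty" (length 5)
Number of 2-grams = length - 2 + 1 = 5 - 2 + 1
= 4


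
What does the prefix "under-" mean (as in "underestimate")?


Prefix: under-
Example: underestimate (under- + estimate)
Meaning = insufficient


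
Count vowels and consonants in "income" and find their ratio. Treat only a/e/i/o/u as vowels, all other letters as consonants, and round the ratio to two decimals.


Word: "income"
Vowels (a,e,i,o,u): 3
Consonants: 3
Ratio = 3/3
= 1.00


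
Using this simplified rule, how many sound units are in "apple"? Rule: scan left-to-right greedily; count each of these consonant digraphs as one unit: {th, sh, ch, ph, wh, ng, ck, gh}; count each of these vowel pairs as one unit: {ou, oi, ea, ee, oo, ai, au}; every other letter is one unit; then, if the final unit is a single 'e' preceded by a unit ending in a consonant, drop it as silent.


Word: "apple" (5 letters)
Left-to-right scan:
  1. 'a' (letter)
  2. 'p' (letter)
  3. 'p' (letter)
  4. 'l' (letter)
  5. 'e' (letter)
Units from scan: 5
Final unit is 'e' after a consonant -> drop as silent (-1)
Sound units = 4 units


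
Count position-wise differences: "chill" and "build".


Comparing character by character (same length = 5):
  Pos 0: 'c' vs 'b' !=
  Pos 1: 'h' vs 'u' !=
  Pos 2: 'i' vs 'i' =
  Pos 3: 'l' vs 'l' =
  Pos 4: 'l' vs 'd' !=
Hamming distance = 3


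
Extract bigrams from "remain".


Word: "remain" (length 6)
Number of bigrams = 6 - 2 + 1 = 5
  Position 0: "re"
  Position 1: "em"
  Position 2: "ma"
  Position 3: "ai"
  Position 4: "in"
Bigrams = "re", "em", "ma", "ai", "in"


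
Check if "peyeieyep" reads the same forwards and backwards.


Word: "peyeieyep"
Reversed: "peyeieyep"
Forward == Backward? peyeieyep == peyeieyep
Palindrome = Yes


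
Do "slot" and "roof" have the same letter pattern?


Pattern of "slot": [0, 1, 2, 3]
Pattern of "roof": [0, 1, 1, 2]
Patterns do not match
Same pattern = No


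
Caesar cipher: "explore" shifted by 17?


Word: "explore"
Shift: 17
Each letter → (letter + shift) mod 26:
  'e' (4) + 17 = 21 → 'v'
  'x' (23) + 17 = 14 → 'o'
  'p' (15) + 17 = 6 → 'g'
  'l' (11) + 17 = 2 → 'c'
  'o' (14) + 17 = 5 → 'f'
  'r' (17) + 17 = 8 → 'i'
  'e' (4) + 17 = 21 → 'v'
Result = "vogcfiv"


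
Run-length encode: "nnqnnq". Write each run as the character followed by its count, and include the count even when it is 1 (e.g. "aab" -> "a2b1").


String: "nnqnnq"
Scanning for consecutive runs:
  'n' x 2
  'q' x 1
  'n' x 2
  'q' x 1
RLE = "n2q1n2q1"


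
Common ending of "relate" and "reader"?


Word 1: "relate"
Word 2: "reader"
Comparing from end:
  Pos -1: 'e' != 'r' (stop)
LCS = "" (length 0)


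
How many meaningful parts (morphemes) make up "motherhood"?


Word: "motherhood"
Morphemes: mother + -hood
Each morpheme carries meaning
= 2 morphemes


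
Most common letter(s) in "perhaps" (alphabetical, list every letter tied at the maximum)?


Word: "perhaps"
Letter counts:
  'a': 1
  'e': 1
  'h': 1
  'p': 2
  'r': 1
  's': 1
Maximum count = 2
Most frequent = 'p' (2 times each)


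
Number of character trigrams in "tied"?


Word: "tied" (length 4)
Number of 3-grams = length - 3 + 1 = 4 - 3 + 1
= 2


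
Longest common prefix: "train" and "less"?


Word 1: "train"
Word 2: "less"
Comparing from start:
  Pos 0: 't' != 'l' (stop)
LCP = "" (length 0)


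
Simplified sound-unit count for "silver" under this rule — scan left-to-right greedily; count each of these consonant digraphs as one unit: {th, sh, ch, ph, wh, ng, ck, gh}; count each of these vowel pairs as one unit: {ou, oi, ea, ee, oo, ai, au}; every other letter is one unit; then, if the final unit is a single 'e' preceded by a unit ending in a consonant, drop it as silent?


Word: "silver" (6 letters)
Left-to-right scan:
  [1] 's' (letter)
  [2] 'i' (letter)
  [3] 'l' (letter)
  [4] 'v' (letter)
  [5] 'e' (letter)
  [6] 'r' (letter)
Units from scan: 6
Sound units = 6 units


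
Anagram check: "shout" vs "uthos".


Word 1: "shout" → sorted: hostu
Word 2: "uthos" → sorted: hostu
Same letters? hostu == hostu
Anagram = Yes


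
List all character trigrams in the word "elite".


Word: "elite" (length 5)
Number of trigrams = 5 - 3 + 1 = 3
  Position 0: "eli"
  Position 1: "lit"
  Position 2: "ite"
Trigrams = "eli", "lit", "ite"


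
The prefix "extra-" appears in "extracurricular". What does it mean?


Prefix: extra-
As in: extracurricular -> extra- + curricular
Meaning = beyond


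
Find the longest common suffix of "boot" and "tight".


Word 1: "boot"
Word 2: "tight"
Comparing from end:
  Pos -1: 't' == 't'
  Pos -2: 'o' != 'h' (stop)
LCS = "t" (length 1)


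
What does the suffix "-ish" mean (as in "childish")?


Suffix: -ish
Example: childish (child + -ish)
Meaning = somewhat / having the qualities of


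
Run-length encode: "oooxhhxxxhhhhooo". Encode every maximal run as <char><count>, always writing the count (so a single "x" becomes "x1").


String: "oooxhhxxxhhhhooo"
Scanning for consecutive runs:
  'o' x 3
  'x' x 1
  'h' x 2
  'x' x 3
  'h' x 4
  'o' x 3
RLE = "o3x1h2x3h4o3"


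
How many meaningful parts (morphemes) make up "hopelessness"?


Word: "hopelessness"
Morphemes: hope | -less | -ness
Each morpheme carries meaning
= 3 morphemes


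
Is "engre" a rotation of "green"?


Word: "green", Candidate: "engre"
Method: check if candidate is substring of word+word
"greengreen" contains "engre"? Yes
Is rotation = Yes


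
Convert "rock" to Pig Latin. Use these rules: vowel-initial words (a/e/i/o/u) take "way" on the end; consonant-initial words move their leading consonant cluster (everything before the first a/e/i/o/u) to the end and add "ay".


Word: "rock"
Starts with consonant(s) → move to end, add 'ay'
Consonant cluster: "r"
Pig Latin = "ockray"


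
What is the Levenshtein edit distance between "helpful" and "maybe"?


Word 1: "helpful" (length 7)
Word 2: "maybe" (length 5)
One optimal edit sequence (insert/delete/substitute each cost 1):
  1. delete 'h'  (+1)
  2. delete 'e'  (+1)
  3. substitute 'l' -> 'm'  (+1)
  4. substitute 'p' -> 'a'  (+1)
  5. substitute 'f' -> 'y'  (+1)
  6. substitute 'u' -> 'b'  (+1)
  7. substitute 'l' -> 'e'  (+1)
Total edit operations: 7
Edit distance = 7


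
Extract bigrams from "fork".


Word: "fork" (length 4)
Number of bigrams = 4 - 2 + 1 = 3
  Position 0: "fo"
  Position 1: "or"
  Position 2: "rk"
Bigrams = "fo", "or", "rk"


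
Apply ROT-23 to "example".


Word: "example"
Shift: 23
Each letter → (letter + shift) mod 26:
  'e' (4) + 23 = 1 → 'b'
  'x' (23) + 23 = 20 → 'u'
  'a' (0) + 23 = 23 → 'x'
  'm' (12) + 23 = 9 → 'j'
  'p' (15) + 23 = 12 → 'm'
  'l' (11) + 23 = 8 → 'i'
  'e' (4) + 23 = 1 → 'b'
Result = "buxjmib"


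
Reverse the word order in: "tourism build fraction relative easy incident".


Original: "tourism build fraction relative easy incident"
Words (1..n): tourism | build | fraction | relative | easy | incident
Reversed (n..1): incident | easy | relative | fraction | build | tourism
Result = "incident easy relative fraction build tourism"


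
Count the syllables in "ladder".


Word: "ladder"
Syllable breakdown: lad-der
Counting: 2 parts
= 2 syllables


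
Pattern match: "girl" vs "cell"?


Pattern of "girl": [0, 1, 2, 3]
Pattern of "cell": [0, 1, 2, 2]
Patterns do not match
Same pattern = No


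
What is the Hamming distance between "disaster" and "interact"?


Comparing character by character (same length = 8):
  Pos 0: 'd' vs 'i' !=
  Pos 1: 'i' vs 'n' !=
  Pos 2: 's' vs 't' !=
  Pos 3: 'a' vs 'e' !=
  Pos 4: 's' vs 'r' !=
  Pos 5: 't' vs 'a' !=
  Pos 6: 'e' vs 'c' !=
  Pos 7: 'r' vs 't' !=
Hamming distance = 8


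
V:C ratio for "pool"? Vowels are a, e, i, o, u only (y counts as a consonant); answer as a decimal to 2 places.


Word: "pool"
Vowels (a,e,i,o,u): 2
Consonants: 2
Ratio = 2/2
= 1.00


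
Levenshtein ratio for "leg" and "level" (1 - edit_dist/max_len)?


Word 1: "leg" (length 3)
Word 2: "level" (length 5)
One optimal edit sequence:
  1. keep 'l'
  2. insert 'e'  (+1)
  3. insert 'v'  (+1)
  4. keep 'e'
  5. substitute 'g' -> 'l'  (+1)
Edit distance = 3
Max length = max(3, 5) = 5
Similarity = 1 - 3/5
= 0.4000


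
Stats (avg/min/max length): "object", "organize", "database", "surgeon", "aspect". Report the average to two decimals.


Lengths: "object"=6, "organize"=8, "database"=8, "surgeon"=7, "aspect"=6
Sum = 35, Count = 5
Average = 35/5 = 7.00
= avg=7.00, min=6, max=8


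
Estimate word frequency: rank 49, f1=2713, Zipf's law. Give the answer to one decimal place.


Zipf's law: f(r) = f(1) / r
f(1) = 2713
f(49) = 2713 / 49
= 55.4 occurrences


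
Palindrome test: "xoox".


Word: "xoox"
Reversed: "xoox"
Forward == Backward? xoox == xoox
Palindrome = Yes


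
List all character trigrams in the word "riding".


Word: "riding" (length 6)
Number of trigrams = 6 - 3 + 1 = 4
  Position 0: "rid"
  Position 1: "idi"
  Position 2: "din"
  Position 3: "ing"
Trigrams = "rid", "idi", "din", "ing"


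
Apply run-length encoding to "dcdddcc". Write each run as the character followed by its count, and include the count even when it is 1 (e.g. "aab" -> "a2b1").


String: "dcdddcc"
Scanning for consecutive runs:
  'd' x 1
  'c' x 1
  'd' x 3
  'c' x 2
RLE = "d1c1d3c2"


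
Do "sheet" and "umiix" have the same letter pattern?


Pattern of "sheet": [0, 1, 2, 2, 3]
Pattern of "umiix": [0, 1, 2, 2, 3]
Patterns match
Same pattern = Yes


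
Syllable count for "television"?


Word: "television"
Syllable breakdown: tel-e-vi-sion
Counting: 4 parts
= 4 syllables


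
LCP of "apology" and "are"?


Word 1: "apology"
Word 2: "are"
Comparing from start:
  Pos 0: 'a' == 'a'
  Pos 1: 'p' != 'r' (stop)
LCP = "a" (length 1)


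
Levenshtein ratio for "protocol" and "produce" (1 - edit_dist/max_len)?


Word 1: "protocol" (length 8)
Word 2: "produce" (length 7)
One optimal edit sequence:
  1. keep 'p'
  2. keep 'r'
  3. keep 'o'
  4. substitute 't' -> 'd'  (+1)
  5. substitute 'o' -> 'u'  (+1)
  6. keep 'c'
  7. delete 'o'  (+1)
  8. substitute 'l' -> 'e'  (+1)
Edit distance = 4
Max length = max(8, 7) = 8
Similarity = 1 - 4/8
= 0.5000


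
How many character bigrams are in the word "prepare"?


Word: "prepare" (length 7)
Number of 2-grams = length - 2 + 1 = 7 - 2 + 1
= 6


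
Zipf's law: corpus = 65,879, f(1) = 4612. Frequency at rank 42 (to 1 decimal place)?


Zipf's law: f(r) = f(1) / r
f(1) = 4612
f(42) = 4612 / 42
= 109.8 occurrences


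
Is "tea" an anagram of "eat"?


Word 1: "eat" → sorted: aet
Word 2: "tea" → sorted: aet
Same letters? aet == aet
Anagram = Yes


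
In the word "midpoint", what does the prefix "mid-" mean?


Prefix: mid-
Example: midpoint = mid- + point
Meaning = middle


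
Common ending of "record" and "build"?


Word 1: "record"
Word 2: "build"
Comparing from end:
  Pos -1: 'd' == 'd'
  Pos -2: 'r' != 'l' (stop)
LCS = "d" (length 1)


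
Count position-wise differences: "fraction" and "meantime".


Comparing character by character (same length = 8):
  Pos 0: 'f' vs 'm' !=
  Pos 1: 'r' vs 'e' !=
  Pos 2: 'a' vs 'a' =
  Pos 3: 'c' vs 'n' !=
  Pos 4: 't' vs 't' =
  Pos 5: 'i' vs 'i' =
  Pos 6: 'o' vs 'm' !=
  Pos 7: 'n' vs 'e' !=
Hamming distance = 5


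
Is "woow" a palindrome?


Word: "woow"
Reversed: "woow"
Forward == Backward? woow == woow
Palindrome = Yes


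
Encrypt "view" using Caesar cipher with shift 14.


Word: "view"
Shift: 14
Each letter → (letter + shift) mod 26:
  'v' (21) + 14 = 9 → 'j'
  'i' (8) + 14 = 22 → 'w'
  'e' (4) + 14 = 18 → 's'
  'w' (22) + 14 = 10 → 'k'
Result = "jwsk"
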